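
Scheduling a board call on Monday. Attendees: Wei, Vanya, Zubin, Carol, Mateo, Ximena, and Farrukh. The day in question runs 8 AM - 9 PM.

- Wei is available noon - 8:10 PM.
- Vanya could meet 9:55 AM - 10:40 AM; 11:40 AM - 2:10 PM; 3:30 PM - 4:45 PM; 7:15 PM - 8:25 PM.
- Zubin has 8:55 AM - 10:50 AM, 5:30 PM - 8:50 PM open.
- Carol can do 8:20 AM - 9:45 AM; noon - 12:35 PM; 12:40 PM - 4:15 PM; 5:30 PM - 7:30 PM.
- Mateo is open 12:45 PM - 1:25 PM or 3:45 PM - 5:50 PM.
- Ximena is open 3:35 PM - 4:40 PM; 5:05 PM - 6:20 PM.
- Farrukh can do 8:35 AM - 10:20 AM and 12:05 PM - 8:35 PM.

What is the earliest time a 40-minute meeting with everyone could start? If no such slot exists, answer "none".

Wei ∩ Vanya: 12:00-14:10, 15:30-16:45, 19:15-20:10.
Wei ∩ Vanya ∩ Zubin: 19:15-20:10.
Wei ∩ Vanya ∩ Zubin ∩ Carol: 19:15-19:30.
Wei ∩ Vanya ∩ Zubin ∩ Carol ∩ Mateo: ∅.
Wei ∩ Vanya ∩ Zubin ∩ Carol ∩ Mateo ∩ Ximena: ∅.
Wei ∩ Vanya ∩ Zubin ∩ Carol ∩ Mateo ∩ Ximena ∩ Farrukh: ∅.
There is no time when everyone is free.
No common window is at least 40 minutes long.

none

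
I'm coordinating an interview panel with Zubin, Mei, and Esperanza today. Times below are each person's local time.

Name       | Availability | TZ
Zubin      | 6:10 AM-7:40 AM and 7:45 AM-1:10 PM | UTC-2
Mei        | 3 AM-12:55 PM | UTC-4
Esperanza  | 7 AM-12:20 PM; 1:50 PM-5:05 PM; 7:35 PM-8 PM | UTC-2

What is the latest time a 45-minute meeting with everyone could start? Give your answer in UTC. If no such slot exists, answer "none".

Zubin in UTC: 08:10-09:40, 09:45-15:10 (add 2h to convert from UTC-2).
Mei in UTC: 07:00-16:55 (add 4h to convert from UTC-4).
Esperanza in UTC: 09:00-14:20, 15:50-19:05, 21:35-22:00 (add 2h to convert from UTC-2).
Zubin ∩ Mei: 08:10-09:40, 09:45-15:10.
Zubin ∩ Mei ∩ Esperanza: 09:00-09:40, 09:45-14:20.
So the common availability across everyone is 09:00-09:40, 09:45-14:20.
The last common window of at least 45 minutes is 09:45-14:20; a 45-minute meeting can start as late as 13:35 and still end by 14:20.

13:35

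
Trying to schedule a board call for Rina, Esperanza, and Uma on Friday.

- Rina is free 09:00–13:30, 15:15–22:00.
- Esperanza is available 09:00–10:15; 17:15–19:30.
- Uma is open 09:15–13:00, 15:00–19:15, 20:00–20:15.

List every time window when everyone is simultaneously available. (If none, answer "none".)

09:15-10:15, 17:15-19:15

Rina ∩ Esperanza: 09:00-10:15, 17:15-19:30.
Rina ∩ Esperanza ∩ Uma: 09:15-10:15, 17:15-19:15.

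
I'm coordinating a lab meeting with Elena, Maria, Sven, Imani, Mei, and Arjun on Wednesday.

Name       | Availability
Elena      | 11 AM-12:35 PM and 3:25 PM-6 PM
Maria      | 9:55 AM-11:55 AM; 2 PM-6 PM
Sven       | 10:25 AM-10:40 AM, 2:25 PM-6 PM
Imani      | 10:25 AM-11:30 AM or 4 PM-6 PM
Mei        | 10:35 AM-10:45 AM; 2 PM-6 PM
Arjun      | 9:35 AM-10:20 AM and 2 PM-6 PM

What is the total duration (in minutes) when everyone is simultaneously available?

120

Elena ∩ Maria: 11:00-11:55, 15:25-18:00.
Elena ∩ Maria ∩ Sven: 15:25-18:00.
Elena ∩ Maria ∩ Sven ∩ Imani: 16:00-18:00.
Elena ∩ Maria ∩ Sven ∩ Imani ∩ Mei: 16:00-18:00.
Elena ∩ Maria ∩ Sven ∩ Imani ∩ Mei ∩ Arjun: 16:00-18:00.
That's a single block of 120 minutes.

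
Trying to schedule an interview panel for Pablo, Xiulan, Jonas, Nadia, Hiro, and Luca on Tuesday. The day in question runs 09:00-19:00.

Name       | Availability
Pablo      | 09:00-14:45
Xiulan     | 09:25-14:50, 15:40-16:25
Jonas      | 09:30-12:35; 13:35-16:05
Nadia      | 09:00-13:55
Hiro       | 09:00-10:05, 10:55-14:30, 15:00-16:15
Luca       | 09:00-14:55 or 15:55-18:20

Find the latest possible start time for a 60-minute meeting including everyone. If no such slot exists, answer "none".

11:35

Pablo ∩ Xiulan: 09:25-14:45.
Pablo ∩ Xiulan ∩ Jonas: 09:30-12:35, 13:35-14:45.
Pablo ∩ Xiulan ∩ Jonas ∩ Nadia: 09:30-12:35, 13:35-13:55.
Pablo ∩ Xiulan ∩ Jonas ∩ Nadia ∩ Hiro: 09:30-10:05, 10:55-12:35, 13:35-13:55.
Pablo ∩ Xiulan ∩ Jonas ∩ Nadia ∩ Hiro ∩ Luca: 09:30-10:05, 10:55-12:35, 13:35-13:55.
The last common window of at least 60 minutes is 10:55-12:35; a 60-minute meeting can start as late as 11:35 and still end by 12:35.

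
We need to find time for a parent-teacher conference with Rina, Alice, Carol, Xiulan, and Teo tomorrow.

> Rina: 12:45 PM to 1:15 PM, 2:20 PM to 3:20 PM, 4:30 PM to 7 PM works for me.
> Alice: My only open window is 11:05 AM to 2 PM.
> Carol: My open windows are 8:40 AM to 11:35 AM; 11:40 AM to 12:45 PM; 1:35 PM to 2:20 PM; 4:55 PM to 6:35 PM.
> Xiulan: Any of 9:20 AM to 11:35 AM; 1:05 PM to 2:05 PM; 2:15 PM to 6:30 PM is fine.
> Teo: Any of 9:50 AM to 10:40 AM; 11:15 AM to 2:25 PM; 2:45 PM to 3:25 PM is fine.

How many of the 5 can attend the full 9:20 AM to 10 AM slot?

2

Carol and Xiulan can make the full 09:20-10:00 slot — that's 2.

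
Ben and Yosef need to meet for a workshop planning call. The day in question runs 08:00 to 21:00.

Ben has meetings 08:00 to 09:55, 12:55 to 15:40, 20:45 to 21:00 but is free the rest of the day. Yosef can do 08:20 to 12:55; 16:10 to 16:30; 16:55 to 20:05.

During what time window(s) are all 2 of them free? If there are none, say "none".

09:55-12:55, 16:10-16:30, 16:55-20:05

Ben free: 09:55-12:55, 15:40-20:45 (invert busy blocks within the working day).
Yosef free: 08:20-12:55, 16:10-16:30, 16:55-20:05.
Ben ∩ Yosef: 09:55-12:55, 16:10-16:30, 16:55-20:05.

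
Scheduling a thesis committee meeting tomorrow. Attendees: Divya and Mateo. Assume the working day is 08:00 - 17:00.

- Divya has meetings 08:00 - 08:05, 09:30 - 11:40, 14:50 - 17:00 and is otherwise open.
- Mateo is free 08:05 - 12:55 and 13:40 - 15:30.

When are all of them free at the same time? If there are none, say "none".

Divya free: 08:05-09:30, 11:40-14:50 (invert busy blocks within the working day).
Mateo free: 08:05-12:55, 13:40-15:30.
Divya ∩ Mateo: 08:05-09:30, 11:40-12:55, 13:40-14:50.

08:05-09:30, 11:40-12:55, 13:40-14:50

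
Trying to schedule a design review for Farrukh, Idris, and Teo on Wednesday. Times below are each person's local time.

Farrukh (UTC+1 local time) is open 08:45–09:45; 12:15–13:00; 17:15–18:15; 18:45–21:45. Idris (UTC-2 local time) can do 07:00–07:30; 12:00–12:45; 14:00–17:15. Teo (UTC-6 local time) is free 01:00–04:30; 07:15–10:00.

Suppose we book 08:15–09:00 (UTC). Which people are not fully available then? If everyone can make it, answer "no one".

Farrukh, Idris

Farrukh in UTC: 07:45-08:45, 11:15-12:00, 16:15-17:15, 17:45-20:45 (subtract 1h to convert from UTC+1).
Idris in UTC: 09:00-09:30, 14:00-14:45, 16:00-19:15 (add 2h to convert from UTC-2).
Teo in UTC: 07:00-10:30, 13:15-16:00 (add 6h to convert from UTC-6).
Farrukh: not fully free for 08:15-09:00. Idris: not fully free for 08:15-09:00. Teo: free for 08:15-09:00.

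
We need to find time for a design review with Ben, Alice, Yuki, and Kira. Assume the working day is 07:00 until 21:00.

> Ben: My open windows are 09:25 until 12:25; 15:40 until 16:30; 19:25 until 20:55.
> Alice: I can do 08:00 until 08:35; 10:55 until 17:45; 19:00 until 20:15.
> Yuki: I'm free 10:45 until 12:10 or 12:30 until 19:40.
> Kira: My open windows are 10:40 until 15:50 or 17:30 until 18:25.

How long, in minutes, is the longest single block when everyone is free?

Ben ∩ Alice: 10:55-12:25, 15:40-16:30, 19:25-20:15.
Ben ∩ Alice ∩ Yuki: 10:55-12:10, 15:40-16:30, 19:25-19:40.
Ben ∩ Alice ∩ Yuki ∩ Kira: 10:55-12:10, 15:40-15:50.
Those are the intersection windows.
The longest is 10:55-12:10 at 75 minutes.

75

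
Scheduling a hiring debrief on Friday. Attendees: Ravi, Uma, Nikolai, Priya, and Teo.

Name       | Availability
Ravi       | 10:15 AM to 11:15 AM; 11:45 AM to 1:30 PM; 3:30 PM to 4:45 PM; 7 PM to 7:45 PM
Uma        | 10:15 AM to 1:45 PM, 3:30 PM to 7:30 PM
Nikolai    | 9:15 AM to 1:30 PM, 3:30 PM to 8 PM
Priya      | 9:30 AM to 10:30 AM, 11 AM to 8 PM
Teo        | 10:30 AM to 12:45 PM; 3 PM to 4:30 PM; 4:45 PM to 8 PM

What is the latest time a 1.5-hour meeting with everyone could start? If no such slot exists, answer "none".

Ravi ∩ Uma: 10:15-11:15, 11:45-13:30, 15:30-16:45, 19:00-19:30.
Ravi ∩ Uma ∩ Nikolai: 10:15-11:15, 11:45-13:30, 15:30-16:45, 19:00-19:30.
Ravi ∩ Uma ∩ Nikolai ∩ Priya: 10:15-10:30, 11:00-11:15, 11:45-13:30, 15:30-16:45, 19:00-19:30.
Ravi ∩ Uma ∩ Nikolai ∩ Priya ∩ Teo: 11:00-11:15, 11:45-12:45, 15:30-16:30, 19:00-19:30.
No common window is at least 90 minutes long.

none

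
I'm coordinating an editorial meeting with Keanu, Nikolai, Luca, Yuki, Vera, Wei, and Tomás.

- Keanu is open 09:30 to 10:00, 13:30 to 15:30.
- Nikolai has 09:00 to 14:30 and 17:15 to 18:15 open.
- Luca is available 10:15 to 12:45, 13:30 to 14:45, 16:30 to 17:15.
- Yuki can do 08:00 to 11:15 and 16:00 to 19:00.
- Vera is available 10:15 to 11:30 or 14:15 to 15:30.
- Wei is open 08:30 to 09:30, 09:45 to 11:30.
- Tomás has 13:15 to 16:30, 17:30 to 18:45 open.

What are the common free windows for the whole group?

none

Keanu ∩ Nikolai: 09:30-10:00, 13:30-14:30.
Keanu ∩ Nikolai ∩ Luca: 13:30-14:30.
Keanu ∩ Nikolai ∩ Luca ∩ Yuki: ∅.
Keanu ∩ Nikolai ∩ Luca ∩ Yuki ∩ Vera: ∅.
Keanu ∩ Nikolai ∩ Luca ∩ Yuki ∩ Vera ∩ Wei: ∅.
Keanu ∩ Nikolai ∩ Luca ∩ Yuki ∩ Vera ∩ Wei ∩ Tomás: ∅.
There is no time when everyone is free.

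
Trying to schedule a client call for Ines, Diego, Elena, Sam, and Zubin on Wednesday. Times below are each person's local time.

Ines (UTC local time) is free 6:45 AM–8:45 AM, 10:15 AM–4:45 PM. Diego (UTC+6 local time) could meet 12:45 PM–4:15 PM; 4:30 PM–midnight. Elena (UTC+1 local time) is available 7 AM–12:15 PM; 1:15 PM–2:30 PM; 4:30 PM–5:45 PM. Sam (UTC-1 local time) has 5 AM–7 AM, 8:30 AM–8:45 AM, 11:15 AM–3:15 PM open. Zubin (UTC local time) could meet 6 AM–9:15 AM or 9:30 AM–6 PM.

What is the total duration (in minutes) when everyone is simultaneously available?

Ines in UTC: 06:45-08:45, 10:15-16:45.
Diego in UTC: 06:45-10:15, 10:30-18:00 (subtract 6h to convert from UTC+6).
Elena in UTC: 06:00-11:15, 12:15-13:30, 15:30-16:45 (subtract 1h to convert from UTC+1).
Sam in UTC: 06:00-08:00, 09:30-09:45, 12:15-16:15 (add 1h to convert from UTC-1).
Zubin in UTC: 06:00-09:15, 09:30-18:00.
Ines ∩ Diego: 06:45-08:45, 10:30-16:45.
Ines ∩ Diego ∩ Elena: 06:45-08:45, 10:30-11:15, 12:15-13:30, 15:30-16:45.
Ines ∩ Diego ∩ Elena ∩ Sam: 06:45-08:00, 12:15-13:30, 15:30-16:15.
Ines ∩ Diego ∩ Elena ∩ Sam ∩ Zubin: 06:45-08:00, 12:15-13:30, 15:30-16:15.
Those are the intersection windows.
Summing the common windows: 75 + 75 + 45 = 195 minutes.

195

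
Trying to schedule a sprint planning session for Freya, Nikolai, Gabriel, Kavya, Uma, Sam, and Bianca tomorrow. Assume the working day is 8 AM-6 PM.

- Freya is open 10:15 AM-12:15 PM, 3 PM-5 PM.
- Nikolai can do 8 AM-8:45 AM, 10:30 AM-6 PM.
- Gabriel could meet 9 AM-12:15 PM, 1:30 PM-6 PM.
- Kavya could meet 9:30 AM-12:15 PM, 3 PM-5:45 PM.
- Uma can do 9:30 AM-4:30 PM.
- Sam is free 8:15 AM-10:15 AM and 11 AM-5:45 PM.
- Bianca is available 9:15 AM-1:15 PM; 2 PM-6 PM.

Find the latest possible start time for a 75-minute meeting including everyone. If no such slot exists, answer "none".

15:15

Freya ∩ Nikolai: 10:30-12:15, 15:00-17:00.
Freya ∩ Nikolai ∩ Gabriel: 10:30-12:15, 15:00-17:00.
Freya ∩ Nikolai ∩ Gabriel ∩ Kavya: 10:30-12:15, 15:00-17:00.
Freya ∩ Nikolai ∩ Gabriel ∩ Kavya ∩ Uma: 10:30-12:15, 15:00-16:30.
Freya ∩ Nikolai ∩ Gabriel ∩ Kavya ∩ Uma ∩ Sam: 11:00-12:15, 15:00-16:30.
Freya ∩ Nikolai ∩ Gabriel ∩ Kavya ∩ Uma ∩ Sam ∩ Bianca: 11:00-12:15, 15:00-16:30.
So the common availability across everyone is 11:00-12:15, 15:00-16:30.
The last common window of at least 75 minutes is 15:00-16:30; a 75-minute meeting can start as late as 15:15 and still end by 16:30.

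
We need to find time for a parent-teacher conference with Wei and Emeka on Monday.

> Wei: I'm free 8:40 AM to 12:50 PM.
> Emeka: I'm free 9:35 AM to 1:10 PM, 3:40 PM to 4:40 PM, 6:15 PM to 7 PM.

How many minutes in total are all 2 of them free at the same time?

195

Wei ∩ Emeka: 09:35-12:50.
That's a single block of 195 minutes.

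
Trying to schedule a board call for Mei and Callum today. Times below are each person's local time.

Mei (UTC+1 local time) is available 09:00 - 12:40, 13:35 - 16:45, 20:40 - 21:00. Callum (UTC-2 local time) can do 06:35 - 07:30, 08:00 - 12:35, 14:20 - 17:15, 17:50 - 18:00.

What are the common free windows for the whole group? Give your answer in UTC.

Mei in UTC: 08:00-11:40, 12:35-15:45, 19:40-20:00 (subtract 1h to convert from UTC+1).
Callum in UTC: 08:35-09:30, 10:00-14:35, 16:20-19:15, 19:50-20:00 (add 2h to convert from UTC-2).
Mei ∩ Callum: 08:35-09:30, 10:00-11:40, 12:35-14:35, 19:50-20:00.

08:35-09:30, 10:00-11:40, 12:35-14:35, 19:50-20:00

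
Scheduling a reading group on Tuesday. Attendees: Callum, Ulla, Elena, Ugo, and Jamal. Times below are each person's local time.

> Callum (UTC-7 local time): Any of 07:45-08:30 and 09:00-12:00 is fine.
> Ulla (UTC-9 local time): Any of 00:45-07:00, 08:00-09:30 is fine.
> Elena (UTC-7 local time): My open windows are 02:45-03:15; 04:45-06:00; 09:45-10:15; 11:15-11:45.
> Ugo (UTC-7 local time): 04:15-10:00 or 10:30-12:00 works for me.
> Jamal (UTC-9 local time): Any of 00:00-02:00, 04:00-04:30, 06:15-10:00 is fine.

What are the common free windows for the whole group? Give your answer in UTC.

18:15-18:30

Callum in UTC: 14:45-15:30, 16:00-19:00 (add 7h to convert from UTC-7).
Ulla in UTC: 09:45-16:00, 17:00-18:30 (add 9h to convert from UTC-9).
Elena in UTC: 09:45-10:15, 11:45-13:00, 16:45-17:15, 18:15-18:45 (add 7h to convert from UTC-7).
Ugo in UTC: 11:15-17:00, 17:30-19:00 (add 7h to convert from UTC-7).
Jamal in UTC: 09:00-11:00, 13:00-13:30, 15:15-19:00 (add 9h to convert from UTC-9).
Callum ∩ Ulla: 14:45-15:30, 17:00-18:30.
Callum ∩ Ulla ∩ Elena: 17:00-17:15, 18:15-18:30.
Callum ∩ Ulla ∩ Elena ∩ Ugo: 18:15-18:30.
Callum ∩ Ulla ∩ Elena ∩ Ugo ∩ Jamal: 18:15-18:30.
So the common availability across everyone is 18:15-18:30.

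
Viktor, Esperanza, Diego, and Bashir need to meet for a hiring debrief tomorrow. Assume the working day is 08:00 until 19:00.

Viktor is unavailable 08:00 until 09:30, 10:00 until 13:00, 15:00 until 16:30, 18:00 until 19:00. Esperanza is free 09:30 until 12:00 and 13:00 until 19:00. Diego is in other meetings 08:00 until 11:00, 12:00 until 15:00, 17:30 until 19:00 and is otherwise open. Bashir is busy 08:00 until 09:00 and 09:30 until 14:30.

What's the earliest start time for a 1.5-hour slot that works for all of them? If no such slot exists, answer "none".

Viktor free: 09:30-10:00, 13:00-15:00, 16:30-18:00 (invert busy blocks within the working day).
Esperanza free: 09:30-12:00, 13:00-19:00.
Diego free: 11:00-12:00, 15:00-17:30 (invert busy blocks within the working day).
Bashir free: 09:00-09:30, 14:30-19:00 (invert busy blocks within the working day).
Viktor ∩ Esperanza: 09:30-10:00, 13:00-15:00, 16:30-18:00.
Viktor ∩ Esperanza ∩ Diego: 16:30-17:30.
Viktor ∩ Esperanza ∩ Diego ∩ Bashir: 16:30-17:30.
No common window is at least 90 minutes long.

none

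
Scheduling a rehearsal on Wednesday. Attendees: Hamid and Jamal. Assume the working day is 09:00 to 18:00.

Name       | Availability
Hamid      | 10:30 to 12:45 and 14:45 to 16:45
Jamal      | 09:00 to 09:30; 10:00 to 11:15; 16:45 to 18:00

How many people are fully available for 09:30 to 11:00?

nobody can make the full 09:30-11:00 slot — that's 0.

0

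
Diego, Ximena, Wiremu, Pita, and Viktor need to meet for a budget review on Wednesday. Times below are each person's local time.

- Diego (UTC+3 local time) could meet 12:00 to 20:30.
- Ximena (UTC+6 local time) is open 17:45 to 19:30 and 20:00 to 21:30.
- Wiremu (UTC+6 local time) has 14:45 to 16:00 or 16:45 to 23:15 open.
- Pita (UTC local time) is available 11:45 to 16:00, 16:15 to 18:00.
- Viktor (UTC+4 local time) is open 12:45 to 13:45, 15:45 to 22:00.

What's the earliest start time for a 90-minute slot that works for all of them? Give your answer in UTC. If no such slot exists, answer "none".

Diego in UTC: 09:00-17:30 (subtract 3h to convert from UTC+3).
Ximena in UTC: 11:45-13:30, 14:00-15:30 (subtract 6h to convert from UTC+6).
Wiremu in UTC: 08:45-10:00, 10:45-17:15 (subtract 6h to convert from UTC+6).
Pita in UTC: 11:45-16:00, 16:15-18:00.
Viktor in UTC: 08:45-09:45, 11:45-18:00 (subtract 4h to convert from UTC+4).
Diego ∩ Ximena: 11:45-13:30, 14:00-15:30.
Diego ∩ Ximena ∩ Wiremu: 11:45-13:30, 14:00-15:30.
Diego ∩ Ximena ∩ Wiremu ∩ Pita: 11:45-13:30, 14:00-15:30.
Diego ∩ Ximena ∩ Wiremu ∩ Pita ∩ Viktor: 11:45-13:30, 14:00-15:30.
Those are the intersection windows.
The first common window of at least 90 minutes is 11:45-13:30, so the earliest start is 11:45.

11:45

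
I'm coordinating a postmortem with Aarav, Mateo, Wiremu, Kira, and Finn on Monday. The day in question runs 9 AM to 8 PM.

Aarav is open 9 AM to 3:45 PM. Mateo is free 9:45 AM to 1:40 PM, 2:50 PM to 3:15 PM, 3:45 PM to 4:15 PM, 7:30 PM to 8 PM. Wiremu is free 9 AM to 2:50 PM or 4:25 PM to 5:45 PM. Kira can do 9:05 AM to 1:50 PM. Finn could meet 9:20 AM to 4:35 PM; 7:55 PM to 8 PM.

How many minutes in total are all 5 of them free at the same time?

235

Aarav ∩ Mateo: 09:45-13:40, 14:50-15:15.
Aarav ∩ Mateo ∩ Wiremu: 09:45-13:40.
Aarav ∩ Mateo ∩ Wiremu ∩ Kira: 09:45-13:40.
Aarav ∩ Mateo ∩ Wiremu ∩ Kira ∩ Finn: 09:45-13:40.
So the common availability across everyone is 09:45-13:40.
That's a single block of 235 minutes.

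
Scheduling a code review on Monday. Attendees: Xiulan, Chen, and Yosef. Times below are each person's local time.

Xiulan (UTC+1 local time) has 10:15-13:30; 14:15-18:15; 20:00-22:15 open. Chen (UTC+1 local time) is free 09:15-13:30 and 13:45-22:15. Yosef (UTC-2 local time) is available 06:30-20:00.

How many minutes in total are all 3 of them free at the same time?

570

Xiulan in UTC: 09:15-12:30, 13:15-17:15, 19:00-21:15 (subtract 1h to convert from UTC+1).
Chen in UTC: 08:15-12:30, 12:45-21:15 (subtract 1h to convert from UTC+1).
Yosef in UTC: 08:30-22:00 (add 2h to convert from UTC-2).
Xiulan ∩ Chen: 09:15-12:30, 13:15-17:15, 19:00-21:15.
Xiulan ∩ Chen ∩ Yosef: 09:15-12:30, 13:15-17:15, 19:00-21:15.
Those are the intersection windows.
Summing the common windows: 195 + 240 + 135 = 570 minutes.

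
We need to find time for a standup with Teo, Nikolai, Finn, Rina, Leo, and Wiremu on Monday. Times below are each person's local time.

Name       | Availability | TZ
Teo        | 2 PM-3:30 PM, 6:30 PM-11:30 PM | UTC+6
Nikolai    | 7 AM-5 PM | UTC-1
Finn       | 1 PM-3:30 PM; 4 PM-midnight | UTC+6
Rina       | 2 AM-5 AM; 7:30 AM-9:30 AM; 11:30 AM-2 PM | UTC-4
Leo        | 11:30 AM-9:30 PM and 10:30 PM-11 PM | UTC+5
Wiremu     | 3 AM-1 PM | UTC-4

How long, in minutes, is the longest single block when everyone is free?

Teo in UTC: 08:00-09:30, 12:30-17:30 (subtract 6h to convert from UTC+6).
Nikolai in UTC: 08:00-18:00 (add 1h to convert from UTC-1).
Finn in UTC: 07:00-09:30, 10:00-18:00 (subtract 6h to convert from UTC+6).
Rina in UTC: 06:00-09:00, 11:30-13:30, 15:30-18:00 (add 4h to convert from UTC-4).
Leo in UTC: 06:30-16:30, 17:30-18:00 (subtract 5h to convert from UTC+5).
Wiremu in UTC: 07:00-17:00 (add 4h to convert from UTC-4).
Teo ∩ Nikolai: 08:00-09:30, 12:30-17:30.
Teo ∩ Nikolai ∩ Finn: 08:00-09:30, 12:30-17:30.
Teo ∩ Nikolai ∩ Finn ∩ Rina: 08:00-09:00, 12:30-13:30, 15:30-17:30.
Teo ∩ Nikolai ∩ Finn ∩ Rina ∩ Leo: 08:00-09:00, 12:30-13:30, 15:30-16:30.
Teo ∩ Nikolai ∩ Finn ∩ Rina ∩ Leo ∩ Wiremu: 08:00-09:00, 12:30-13:30, 15:30-16:30.
So the common availability across everyone is 08:00-09:00, 12:30-13:30, 15:30-16:30.
The longest is 08:00-09:00 at 60 minutes.

60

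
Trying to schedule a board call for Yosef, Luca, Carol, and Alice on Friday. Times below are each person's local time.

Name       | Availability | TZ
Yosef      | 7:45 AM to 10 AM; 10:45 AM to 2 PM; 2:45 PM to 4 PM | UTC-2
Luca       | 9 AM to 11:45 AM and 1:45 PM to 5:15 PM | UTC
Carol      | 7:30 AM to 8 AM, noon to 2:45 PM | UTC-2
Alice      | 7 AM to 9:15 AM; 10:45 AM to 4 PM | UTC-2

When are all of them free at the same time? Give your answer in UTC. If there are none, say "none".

09:45-10:00, 14:00-16:00

Yosef in UTC: 09:45-12:00, 12:45-16:00, 16:45-18:00 (add 2h to convert from UTC-2).
Luca in UTC: 09:00-11:45, 13:45-17:15.
Carol in UTC: 09:30-10:00, 14:00-16:45 (add 2h to convert from UTC-2).
Alice in UTC: 09:00-11:15, 12:45-18:00 (add 2h to convert from UTC-2).
Yosef ∩ Luca: 09:45-11:45, 13:45-16:00, 16:45-17:15.
Yosef ∩ Luca ∩ Carol: 09:45-10:00, 14:00-16:00.
Yosef ∩ Luca ∩ Carol ∩ Alice: 09:45-10:00, 14:00-16:00.
So the common availability across everyone is 09:45-10:00, 14:00-16:00.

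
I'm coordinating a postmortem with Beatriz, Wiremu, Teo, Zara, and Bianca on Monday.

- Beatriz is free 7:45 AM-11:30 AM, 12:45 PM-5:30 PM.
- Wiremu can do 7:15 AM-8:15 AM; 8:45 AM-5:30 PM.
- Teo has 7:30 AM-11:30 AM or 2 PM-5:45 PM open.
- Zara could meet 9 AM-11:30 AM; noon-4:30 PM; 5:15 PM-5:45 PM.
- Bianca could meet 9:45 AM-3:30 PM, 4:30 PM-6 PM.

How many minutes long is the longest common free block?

105

Beatriz ∩ Wiremu: 07:45-08:15, 08:45-11:30, 12:45-17:30.
Beatriz ∩ Wiremu ∩ Teo: 07:45-08:15, 08:45-11:30, 14:00-17:30.
Beatriz ∩ Wiremu ∩ Teo ∩ Zara: 09:00-11:30, 14:00-16:30, 17:15-17:30.
Beatriz ∩ Wiremu ∩ Teo ∩ Zara ∩ Bianca: 09:45-11:30, 14:00-15:30, 17:15-17:30.
Those are the intersection windows.
The longest is 09:45-11:30 at 105 minutes.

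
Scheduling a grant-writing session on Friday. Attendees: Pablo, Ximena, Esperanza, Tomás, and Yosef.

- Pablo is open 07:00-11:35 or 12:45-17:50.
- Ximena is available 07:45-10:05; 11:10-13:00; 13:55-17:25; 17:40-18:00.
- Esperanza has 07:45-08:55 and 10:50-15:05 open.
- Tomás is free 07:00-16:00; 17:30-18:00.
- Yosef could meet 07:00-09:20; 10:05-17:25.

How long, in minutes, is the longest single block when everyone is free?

70

Pablo ∩ Ximena: 07:45-10:05, 11:10-11:35, 12:45-13:00, 13:55-17:25, 17:40-17:50.
Pablo ∩ Ximena ∩ Esperanza: 07:45-08:55, 11:10-11:35, 12:45-13:00, 13:55-15:05.
Pablo ∩ Ximena ∩ Esperanza ∩ Tomás: 07:45-08:55, 11:10-11:35, 12:45-13:00, 13:55-15:05.
Pablo ∩ Ximena ∩ Esperanza ∩ Tomás ∩ Yosef: 07:45-08:55, 11:10-11:35, 12:45-13:00, 13:55-15:05.
The longest is 07:45-08:55 at 70 minutes.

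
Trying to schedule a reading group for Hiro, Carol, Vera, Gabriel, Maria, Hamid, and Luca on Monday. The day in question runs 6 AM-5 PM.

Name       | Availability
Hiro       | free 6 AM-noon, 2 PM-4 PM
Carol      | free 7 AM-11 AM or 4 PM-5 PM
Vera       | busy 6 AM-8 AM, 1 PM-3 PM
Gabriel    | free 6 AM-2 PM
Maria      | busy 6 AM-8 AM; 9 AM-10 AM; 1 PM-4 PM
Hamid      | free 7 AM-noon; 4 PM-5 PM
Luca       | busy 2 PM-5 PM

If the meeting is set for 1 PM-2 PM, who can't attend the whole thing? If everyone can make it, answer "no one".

Hiro free: 06:00-12:00, 14:00-16:00.
Carol free: 07:00-11:00, 16:00-17:00.
Vera free: 08:00-13:00, 15:00-17:00 (invert busy blocks within the working day).
Gabriel free: 06:00-14:00.
Maria free: 08:00-09:00, 10:00-13:00, 16:00-17:00 (invert busy blocks within the working day).
Hamid free: 07:00-12:00, 16:00-17:00.
Luca free: 06:00-14:00 (invert busy blocks within the working day).
Hiro: not fully free for 13:00-14:00. Carol: not fully free for 13:00-14:00. Vera: not fully free for 13:00-14:00. Gabriel: free for 13:00-14:00. Maria: not fully free for 13:00-14:00. Hamid: not fully free for 13:00-14:00. Luca: free for 13:00-14:00.

Carol, Hamid, Hiro, Maria, Vera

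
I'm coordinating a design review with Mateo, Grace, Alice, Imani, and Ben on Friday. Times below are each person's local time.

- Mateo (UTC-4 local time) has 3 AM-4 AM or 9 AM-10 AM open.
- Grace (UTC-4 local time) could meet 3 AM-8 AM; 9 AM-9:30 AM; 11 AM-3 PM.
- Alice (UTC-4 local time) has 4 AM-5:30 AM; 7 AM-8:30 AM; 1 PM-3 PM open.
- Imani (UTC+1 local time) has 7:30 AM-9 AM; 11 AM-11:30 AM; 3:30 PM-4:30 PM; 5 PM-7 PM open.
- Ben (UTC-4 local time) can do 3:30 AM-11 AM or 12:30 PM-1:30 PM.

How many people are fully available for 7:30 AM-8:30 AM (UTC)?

2

Mateo in UTC: 07:00-08:00, 13:00-14:00 (add 4h to convert from UTC-4).
Grace in UTC: 07:00-12:00, 13:00-13:30, 15:00-19:00 (add 4h to convert from UTC-4).
Alice in UTC: 08:00-09:30, 11:00-12:30, 17:00-19:00 (add 4h to convert from UTC-4).
Imani in UTC: 06:30-08:00, 10:00-10:30, 14:30-15:30, 16:00-18:00 (subtract 1h to convert from UTC+1).
Ben in UTC: 07:30-15:00, 16:30-17:30 (add 4h to convert from UTC-4).
Grace and Ben can make the full 07:30-08:30 slot — that's 2.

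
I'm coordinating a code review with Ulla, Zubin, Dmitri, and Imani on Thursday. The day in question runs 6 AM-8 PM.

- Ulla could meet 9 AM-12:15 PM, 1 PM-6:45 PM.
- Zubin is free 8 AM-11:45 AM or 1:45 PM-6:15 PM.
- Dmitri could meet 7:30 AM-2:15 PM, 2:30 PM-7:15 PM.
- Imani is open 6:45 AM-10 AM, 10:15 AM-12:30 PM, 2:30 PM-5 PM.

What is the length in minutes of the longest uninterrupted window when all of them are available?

150

Ulla ∩ Zubin: 09:00-11:45, 13:45-18:15.
Ulla ∩ Zubin ∩ Dmitri: 09:00-11:45, 13:45-14:15, 14:30-18:15.
Ulla ∩ Zubin ∩ Dmitri ∩ Imani: 09:00-10:00, 10:15-11:45, 14:30-17:00.
The longest is 14:30-17:00 at 150 minutes.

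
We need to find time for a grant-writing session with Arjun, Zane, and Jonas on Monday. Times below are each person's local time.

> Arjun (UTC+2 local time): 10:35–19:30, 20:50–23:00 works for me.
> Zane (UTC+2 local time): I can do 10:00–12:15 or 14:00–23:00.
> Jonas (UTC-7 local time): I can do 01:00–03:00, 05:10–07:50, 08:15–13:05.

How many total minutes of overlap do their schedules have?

Arjun in UTC: 08:35-17:30, 18:50-21:00 (subtract 2h to convert from UTC+2).
Zane in UTC: 08:00-10:15, 12:00-21:00 (subtract 2h to convert from UTC+2).
Jonas in UTC: 08:00-10:00, 12:10-14:50, 15:15-20:05 (add 7h to convert from UTC-7).
Arjun ∩ Zane: 08:35-10:15, 12:00-17:30, 18:50-21:00.
Arjun ∩ Zane ∩ Jonas: 08:35-10:00, 12:10-14:50, 15:15-17:30, 18:50-20:05.
Those are the intersection windows.
Summing the common windows: 85 + 160 + 135 + 75 = 455 minutes.

455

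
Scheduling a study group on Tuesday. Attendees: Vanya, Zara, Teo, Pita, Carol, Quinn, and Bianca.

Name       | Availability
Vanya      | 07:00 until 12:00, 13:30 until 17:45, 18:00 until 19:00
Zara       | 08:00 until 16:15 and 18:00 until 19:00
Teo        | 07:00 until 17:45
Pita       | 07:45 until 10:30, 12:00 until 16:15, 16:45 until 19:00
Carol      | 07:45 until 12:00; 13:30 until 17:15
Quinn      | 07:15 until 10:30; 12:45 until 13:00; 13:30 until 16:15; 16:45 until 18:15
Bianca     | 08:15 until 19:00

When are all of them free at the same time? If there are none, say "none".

08:15-10:30, 13:30-16:15

Vanya ∩ Zara: 08:00-12:00, 13:30-16:15, 18:00-19:00.
Vanya ∩ Zara ∩ Teo: 08:00-12:00, 13:30-16:15.
Vanya ∩ Zara ∩ Teo ∩ Pita: 08:00-10:30, 13:30-16:15.
Vanya ∩ Zara ∩ Teo ∩ Pita ∩ Carol: 08:00-10:30, 13:30-16:15.
Vanya ∩ Zara ∩ Teo ∩ Pita ∩ Carol ∩ Quinn: 08:00-10:30, 13:30-16:15.
Vanya ∩ Zara ∩ Teo ∩ Pita ∩ Carol ∩ Quinn ∩ Bianca: 08:15-10:30, 13:30-16:15.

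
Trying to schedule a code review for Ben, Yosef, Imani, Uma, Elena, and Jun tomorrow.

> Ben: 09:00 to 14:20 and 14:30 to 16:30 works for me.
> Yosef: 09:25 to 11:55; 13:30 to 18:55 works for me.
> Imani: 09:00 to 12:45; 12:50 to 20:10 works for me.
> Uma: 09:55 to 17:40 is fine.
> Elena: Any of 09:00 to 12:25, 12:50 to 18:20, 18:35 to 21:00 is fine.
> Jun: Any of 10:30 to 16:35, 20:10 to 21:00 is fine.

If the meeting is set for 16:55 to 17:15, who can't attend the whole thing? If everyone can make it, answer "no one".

Ben: not fully free for 16:55-17:15. Yosef: free for 16:55-17:15. Imani: free for 16:55-17:15. Uma: free for 16:55-17:15. Elena: free for 16:55-17:15. Jun: not fully free for 16:55-17:15.

Ben, Jun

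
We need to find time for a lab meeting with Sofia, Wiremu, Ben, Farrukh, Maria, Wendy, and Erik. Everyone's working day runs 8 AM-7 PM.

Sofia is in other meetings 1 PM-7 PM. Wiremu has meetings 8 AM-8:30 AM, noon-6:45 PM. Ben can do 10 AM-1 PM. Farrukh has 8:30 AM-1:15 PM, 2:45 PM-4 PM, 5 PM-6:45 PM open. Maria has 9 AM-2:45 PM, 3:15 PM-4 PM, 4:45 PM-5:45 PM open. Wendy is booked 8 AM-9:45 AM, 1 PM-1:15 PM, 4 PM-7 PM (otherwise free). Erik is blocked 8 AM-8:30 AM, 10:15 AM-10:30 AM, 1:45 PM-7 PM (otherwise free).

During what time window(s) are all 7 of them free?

Sofia free: 08:00-13:00 (invert busy blocks within the working day).
Wiremu free: 08:30-12:00, 18:45-19:00 (invert busy blocks within the working day).
Ben free: 10:00-13:00.
Farrukh free: 08:30-13:15, 14:45-16:00, 17:00-18:45.
Maria free: 09:00-14:45, 15:15-16:00, 16:45-17:45.
Wendy free: 09:45-13:00, 13:15-16:00 (invert busy blocks within the working day).
Erik free: 08:30-10:15, 10:30-13:45 (invert busy blocks within the working day).
Sofia ∩ Wiremu: 08:30-12:00.
Sofia ∩ Wiremu ∩ Ben: 10:00-12:00.
Sofia ∩ Wiremu ∩ Ben ∩ Farrukh: 10:00-12:00.
Sofia ∩ Wiremu ∩ Ben ∩ Farrukh ∩ Maria: 10:00-12:00.
Sofia ∩ Wiremu ∩ Ben ∩ Farrukh ∩ Maria ∩ Wendy: 10:00-12:00.
Sofia ∩ Wiremu ∩ Ben ∩ Farrukh ∩ Maria ∩ Wendy ∩ Erik: 10:00-10:15, 10:30-12:00.

10:00-10:15, 10:30-12:00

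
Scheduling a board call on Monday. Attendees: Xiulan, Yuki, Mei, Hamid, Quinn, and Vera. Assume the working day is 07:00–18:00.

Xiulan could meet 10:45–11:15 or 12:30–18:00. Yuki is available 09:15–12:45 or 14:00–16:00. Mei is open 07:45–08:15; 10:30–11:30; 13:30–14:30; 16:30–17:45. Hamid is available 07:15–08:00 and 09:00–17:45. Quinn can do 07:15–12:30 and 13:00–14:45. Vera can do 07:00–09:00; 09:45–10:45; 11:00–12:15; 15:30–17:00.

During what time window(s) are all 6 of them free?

Xiulan ∩ Yuki: 10:45-11:15, 12:30-12:45, 14:00-16:00.
Xiulan ∩ Yuki ∩ Mei: 10:45-11:15, 14:00-14:30.
Xiulan ∩ Yuki ∩ Mei ∩ Hamid: 10:45-11:15, 14:00-14:30.
Xiulan ∩ Yuki ∩ Mei ∩ Hamid ∩ Quinn: 10:45-11:15, 14:00-14:30.
Xiulan ∩ Yuki ∩ Mei ∩ Hamid ∩ Quinn ∩ Vera: 11:00-11:15.

11:00-11:15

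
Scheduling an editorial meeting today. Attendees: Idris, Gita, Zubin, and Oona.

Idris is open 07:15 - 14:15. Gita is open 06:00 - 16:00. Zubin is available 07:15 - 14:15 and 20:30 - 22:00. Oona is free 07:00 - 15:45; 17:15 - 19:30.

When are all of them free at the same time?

Idris ∩ Gita: 07:15-14:15.
Idris ∩ Gita ∩ Zubin: 07:15-14:15.
Idris ∩ Gita ∩ Zubin ∩ Oona: 07:15-14:15.

07:15-14:15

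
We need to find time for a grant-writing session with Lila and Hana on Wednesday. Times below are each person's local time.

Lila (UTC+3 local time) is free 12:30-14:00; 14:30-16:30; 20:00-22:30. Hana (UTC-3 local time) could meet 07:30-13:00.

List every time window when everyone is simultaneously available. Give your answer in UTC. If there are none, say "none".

10:30-11:00, 11:30-13:30

Lila in UTC: 09:30-11:00, 11:30-13:30, 17:00-19:30 (subtract 3h to convert from UTC+3).
Hana in UTC: 10:30-16:00 (add 3h to convert from UTC-3).
Lila ∩ Hana: 10:30-11:00, 11:30-13:30.
Those are the intersection windows.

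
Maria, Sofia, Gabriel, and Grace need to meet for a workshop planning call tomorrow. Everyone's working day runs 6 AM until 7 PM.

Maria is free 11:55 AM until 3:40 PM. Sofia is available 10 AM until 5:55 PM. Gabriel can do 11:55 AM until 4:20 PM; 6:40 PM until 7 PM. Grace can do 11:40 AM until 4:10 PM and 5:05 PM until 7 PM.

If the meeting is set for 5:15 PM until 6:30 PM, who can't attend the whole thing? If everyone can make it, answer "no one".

Gabriel, Maria, Sofia

Maria: not fully free for 17:15-18:30. Sofia: not fully free for 17:15-18:30. Gabriel: not fully free for 17:15-18:30. Grace: free for 17:15-18:30.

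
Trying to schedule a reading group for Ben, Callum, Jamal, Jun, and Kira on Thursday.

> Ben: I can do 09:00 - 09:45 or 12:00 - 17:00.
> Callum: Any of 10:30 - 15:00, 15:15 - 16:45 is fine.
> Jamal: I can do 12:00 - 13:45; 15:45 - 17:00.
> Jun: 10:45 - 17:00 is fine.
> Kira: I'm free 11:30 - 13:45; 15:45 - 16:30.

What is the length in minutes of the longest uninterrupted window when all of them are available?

Ben ∩ Callum: 12:00-15:00, 15:15-16:45.
Ben ∩ Callum ∩ Jamal: 12:00-13:45, 15:45-16:45.
Ben ∩ Callum ∩ Jamal ∩ Jun: 12:00-13:45, 15:45-16:45.
Ben ∩ Callum ∩ Jamal ∩ Jun ∩ Kira: 12:00-13:45, 15:45-16:30.
So the common availability across everyone is 12:00-13:45, 15:45-16:30.
The longest is 12:00-13:45 at 105 minutes.

105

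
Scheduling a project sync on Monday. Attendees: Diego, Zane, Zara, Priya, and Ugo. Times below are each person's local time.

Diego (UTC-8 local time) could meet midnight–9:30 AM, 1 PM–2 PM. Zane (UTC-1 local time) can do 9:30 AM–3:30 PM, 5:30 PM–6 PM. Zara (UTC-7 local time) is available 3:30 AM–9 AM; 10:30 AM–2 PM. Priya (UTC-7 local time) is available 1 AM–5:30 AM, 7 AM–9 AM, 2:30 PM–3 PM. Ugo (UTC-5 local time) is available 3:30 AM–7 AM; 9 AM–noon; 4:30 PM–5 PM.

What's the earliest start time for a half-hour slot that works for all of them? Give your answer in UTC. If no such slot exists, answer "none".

Diego in UTC: 08:00-17:30, 21:00-22:00 (add 8h to convert from UTC-8).
Zane in UTC: 10:30-16:30, 18:30-19:00 (add 1h to convert from UTC-1).
Zara in UTC: 10:30-16:00, 17:30-21:00 (add 7h to convert from UTC-7).
Priya in UTC: 08:00-12:30, 14:00-16:00, 21:30-22:00 (add 7h to convert from UTC-7).
Ugo in UTC: 08:30-12:00, 14:00-17:00, 21:30-22:00 (add 5h to convert from UTC-5).
Diego ∩ Zane: 10:30-16:30.
Diego ∩ Zane ∩ Zara: 10:30-16:00.
Diego ∩ Zane ∩ Zara ∩ Priya: 10:30-12:30, 14:00-16:00.
Diego ∩ Zane ∩ Zara ∩ Priya ∩ Ugo: 10:30-12:00, 14:00-16:00.
The first common window of at least 30 minutes is 10:30-12:00, so the earliest start is 10:30.

10:30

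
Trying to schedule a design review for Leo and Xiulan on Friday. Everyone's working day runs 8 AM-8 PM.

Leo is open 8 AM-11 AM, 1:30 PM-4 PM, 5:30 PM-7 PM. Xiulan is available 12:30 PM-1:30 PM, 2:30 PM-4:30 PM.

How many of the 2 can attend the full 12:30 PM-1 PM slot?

1

Xiulan can make the full 12:30-13:00 slot — that's 1.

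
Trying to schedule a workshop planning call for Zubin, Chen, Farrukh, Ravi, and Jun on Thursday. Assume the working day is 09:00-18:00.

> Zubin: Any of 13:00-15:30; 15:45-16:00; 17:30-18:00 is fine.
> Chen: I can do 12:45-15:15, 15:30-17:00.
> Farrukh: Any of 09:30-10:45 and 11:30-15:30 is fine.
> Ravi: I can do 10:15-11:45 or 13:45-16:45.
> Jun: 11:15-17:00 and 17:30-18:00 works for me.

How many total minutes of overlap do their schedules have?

Zubin ∩ Chen: 13:00-15:15, 15:45-16:00.
Zubin ∩ Chen ∩ Farrukh: 13:00-15:15.
Zubin ∩ Chen ∩ Farrukh ∩ Ravi: 13:45-15:15.
Zubin ∩ Chen ∩ Farrukh ∩ Ravi ∩ Jun: 13:45-15:15.
That's a single block of 90 minutes.

90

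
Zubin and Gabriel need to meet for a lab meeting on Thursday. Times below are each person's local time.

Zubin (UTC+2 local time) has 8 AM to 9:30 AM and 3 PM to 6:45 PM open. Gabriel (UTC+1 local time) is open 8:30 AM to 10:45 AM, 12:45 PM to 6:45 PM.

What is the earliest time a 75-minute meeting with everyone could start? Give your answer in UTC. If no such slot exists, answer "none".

13:00

Zubin in UTC: 06:00-07:30, 13:00-16:45 (subtract 2h to convert from UTC+2).
Gabriel in UTC: 07:30-09:45, 11:45-17:45 (subtract 1h to convert from UTC+1).
Zubin ∩ Gabriel: 13:00-16:45.
The first common window of at least 75 minutes is 13:00-16:45, so the earliest start is 13:00.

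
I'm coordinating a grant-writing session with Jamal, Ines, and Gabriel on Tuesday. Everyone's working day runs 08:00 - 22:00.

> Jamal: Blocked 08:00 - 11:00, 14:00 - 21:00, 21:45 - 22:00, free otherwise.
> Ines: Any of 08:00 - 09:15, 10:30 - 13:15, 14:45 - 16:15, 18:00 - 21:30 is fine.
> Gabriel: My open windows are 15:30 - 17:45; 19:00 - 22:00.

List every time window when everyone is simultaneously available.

Jamal free: 11:00-14:00, 21:00-21:45 (invert busy blocks within the working day).
Ines free: 08:00-09:15, 10:30-13:15, 14:45-16:15, 18:00-21:30.
Gabriel free: 15:30-17:45, 19:00-22:00.
Jamal ∩ Ines: 11:00-13:15, 21:00-21:30.
Jamal ∩ Ines ∩ Gabriel: 21:00-21:30.

21:00-21:30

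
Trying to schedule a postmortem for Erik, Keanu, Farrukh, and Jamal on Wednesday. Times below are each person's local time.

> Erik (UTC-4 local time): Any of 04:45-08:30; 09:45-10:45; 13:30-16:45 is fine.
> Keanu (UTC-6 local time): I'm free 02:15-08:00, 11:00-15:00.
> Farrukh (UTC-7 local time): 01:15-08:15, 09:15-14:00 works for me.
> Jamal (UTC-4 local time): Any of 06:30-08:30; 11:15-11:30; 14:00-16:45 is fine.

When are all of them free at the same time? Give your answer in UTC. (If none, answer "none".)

Erik in UTC: 08:45-12:30, 13:45-14:45, 17:30-20:45 (add 4h to convert from UTC-4).
Keanu in UTC: 08:15-14:00, 17:00-21:00 (add 6h to convert from UTC-6).
Farrukh in UTC: 08:15-15:15, 16:15-21:00 (add 7h to convert from UTC-7).
Jamal in UTC: 10:30-12:30, 15:15-15:30, 18:00-20:45 (add 4h to convert from UTC-4).
Erik ∩ Keanu: 08:45-12:30, 13:45-14:00, 17:30-20:45.
Erik ∩ Keanu ∩ Farrukh: 08:45-12:30, 13:45-14:00, 17:30-20:45.
Erik ∩ Keanu ∩ Farrukh ∩ Jamal: 10:30-12:30, 18:00-20:45.

10:30-12:30, 18:00-20:45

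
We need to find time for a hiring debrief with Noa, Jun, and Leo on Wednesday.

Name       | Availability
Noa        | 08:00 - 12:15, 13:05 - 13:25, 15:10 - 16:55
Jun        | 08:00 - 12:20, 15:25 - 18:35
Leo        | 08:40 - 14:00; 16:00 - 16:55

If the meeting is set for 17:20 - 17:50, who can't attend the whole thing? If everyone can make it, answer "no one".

Noa: not fully free for 17:20-17:50. Jun: free for 17:20-17:50. Leo: not fully free for 17:20-17:50.

Leo, Noa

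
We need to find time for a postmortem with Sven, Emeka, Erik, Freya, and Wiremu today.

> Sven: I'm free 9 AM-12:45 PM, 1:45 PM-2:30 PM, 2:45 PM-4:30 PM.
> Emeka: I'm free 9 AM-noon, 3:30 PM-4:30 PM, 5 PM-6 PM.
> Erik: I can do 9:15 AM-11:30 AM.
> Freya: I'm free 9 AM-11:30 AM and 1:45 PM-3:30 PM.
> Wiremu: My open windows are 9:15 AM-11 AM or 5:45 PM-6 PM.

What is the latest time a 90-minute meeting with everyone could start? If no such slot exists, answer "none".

Sven ∩ Emeka: 09:00-12:00, 15:30-16:30.
Sven ∩ Emeka ∩ Erik: 09:15-11:30.
Sven ∩ Emeka ∩ Erik ∩ Freya: 09:15-11:30.
Sven ∩ Emeka ∩ Erik ∩ Freya ∩ Wiremu: 09:15-11:00.
So the common availability across everyone is 09:15-11:00.
The last common window of at least 90 minutes is 09:15-11:00; a 90-minute meeting can start as late as 09:30 and still end by 11:00.

09:30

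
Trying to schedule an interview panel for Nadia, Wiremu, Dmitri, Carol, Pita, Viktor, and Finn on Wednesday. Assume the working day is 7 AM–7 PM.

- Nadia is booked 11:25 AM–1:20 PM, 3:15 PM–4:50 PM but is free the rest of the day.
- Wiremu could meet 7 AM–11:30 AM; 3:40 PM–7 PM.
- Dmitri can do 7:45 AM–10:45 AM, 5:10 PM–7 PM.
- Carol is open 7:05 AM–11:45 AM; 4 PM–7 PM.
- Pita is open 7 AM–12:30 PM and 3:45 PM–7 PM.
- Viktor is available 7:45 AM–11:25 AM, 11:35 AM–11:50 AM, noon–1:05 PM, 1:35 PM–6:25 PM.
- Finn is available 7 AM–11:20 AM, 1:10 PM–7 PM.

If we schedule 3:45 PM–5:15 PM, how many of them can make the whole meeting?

4

Nadia free: 07:00-11:25, 13:20-15:15, 16:50-19:00 (invert busy blocks within the working day).
Wiremu free: 07:00-11:30, 15:40-19:00.
Dmitri free: 07:45-10:45, 17:10-19:00.
Carol free: 07:05-11:45, 16:00-19:00.
Pita free: 07:00-12:30, 15:45-19:00.
Viktor free: 07:45-11:25, 11:35-11:50, 12:00-13:05, 13:35-18:25.
Finn free: 07:00-11:20, 13:10-19:00.
Wiremu, Pita, Viktor, and Finn can make the full 15:45-17:15 slot — that's 4.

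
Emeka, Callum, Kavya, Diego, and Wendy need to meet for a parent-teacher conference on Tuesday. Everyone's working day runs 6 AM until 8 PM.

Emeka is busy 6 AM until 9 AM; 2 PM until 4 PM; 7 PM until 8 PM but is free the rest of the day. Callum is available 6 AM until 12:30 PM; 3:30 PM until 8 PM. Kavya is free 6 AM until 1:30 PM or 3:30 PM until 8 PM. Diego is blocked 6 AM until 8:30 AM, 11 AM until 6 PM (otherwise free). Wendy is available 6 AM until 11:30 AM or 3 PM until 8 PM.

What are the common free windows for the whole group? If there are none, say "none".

Emeka free: 09:00-14:00, 16:00-19:00 (invert busy blocks within the working day).
Callum free: 06:00-12:30, 15:30-20:00.
Kavya free: 06:00-13:30, 15:30-20:00.
Diego free: 08:30-11:00, 18:00-20:00 (invert busy blocks within the working day).
Wendy free: 06:00-11:30, 15:00-20:00.
Emeka ∩ Callum: 09:00-12:30, 16:00-19:00.
Emeka ∩ Callum ∩ Kavya: 09:00-12:30, 16:00-19:00.
Emeka ∩ Callum ∩ Kavya ∩ Diego: 09:00-11:00, 18:00-19:00.
Emeka ∩ Callum ∩ Kavya ∩ Diego ∩ Wendy: 09:00-11:00, 18:00-19:00.

09:00-11:00, 18:00-19:00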